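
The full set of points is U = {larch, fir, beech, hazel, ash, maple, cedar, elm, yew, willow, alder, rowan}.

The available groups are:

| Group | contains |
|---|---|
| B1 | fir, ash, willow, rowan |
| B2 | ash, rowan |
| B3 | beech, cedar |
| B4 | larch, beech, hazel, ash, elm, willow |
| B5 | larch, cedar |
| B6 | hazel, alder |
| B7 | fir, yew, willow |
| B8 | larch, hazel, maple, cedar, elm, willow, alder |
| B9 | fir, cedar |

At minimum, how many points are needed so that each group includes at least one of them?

Take H = {fir, ash, cedar, alder}. Each listed group contains at least one of these, so H is a hitting set of size 4.
The groups B2, B5, B6, B7 are pairwise disjoint, so any hitting set needs a separate point for each — at least 4. Hence 4 is optimal.

4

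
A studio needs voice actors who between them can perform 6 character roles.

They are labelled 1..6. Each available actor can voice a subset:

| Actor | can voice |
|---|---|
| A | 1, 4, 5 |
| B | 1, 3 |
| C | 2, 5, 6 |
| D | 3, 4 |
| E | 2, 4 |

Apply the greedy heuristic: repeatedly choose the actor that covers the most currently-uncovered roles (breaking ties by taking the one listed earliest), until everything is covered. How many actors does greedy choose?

Greedy: pick A (covers 3 new) → pick C (covers 2 new) → pick B (covers 1 new). Total picks: 3.

3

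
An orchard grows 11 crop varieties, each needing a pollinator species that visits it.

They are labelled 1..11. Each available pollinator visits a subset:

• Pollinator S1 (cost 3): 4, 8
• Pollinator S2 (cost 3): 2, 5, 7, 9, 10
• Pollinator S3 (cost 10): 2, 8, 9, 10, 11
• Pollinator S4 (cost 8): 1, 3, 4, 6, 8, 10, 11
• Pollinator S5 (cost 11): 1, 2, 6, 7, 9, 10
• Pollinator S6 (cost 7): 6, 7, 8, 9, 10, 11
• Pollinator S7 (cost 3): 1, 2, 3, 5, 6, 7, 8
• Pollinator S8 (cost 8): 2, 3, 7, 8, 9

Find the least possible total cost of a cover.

S2, S4 together cover every variety (S2 ∪ S4 = {1, 2, 3, 4, 5, 6, 7, 8, 9, 10, 11}); total cost 3 + 8 = 11.
The greedy pick S7, S2, S1, S6 costs 16; no covering selection beats 11.

11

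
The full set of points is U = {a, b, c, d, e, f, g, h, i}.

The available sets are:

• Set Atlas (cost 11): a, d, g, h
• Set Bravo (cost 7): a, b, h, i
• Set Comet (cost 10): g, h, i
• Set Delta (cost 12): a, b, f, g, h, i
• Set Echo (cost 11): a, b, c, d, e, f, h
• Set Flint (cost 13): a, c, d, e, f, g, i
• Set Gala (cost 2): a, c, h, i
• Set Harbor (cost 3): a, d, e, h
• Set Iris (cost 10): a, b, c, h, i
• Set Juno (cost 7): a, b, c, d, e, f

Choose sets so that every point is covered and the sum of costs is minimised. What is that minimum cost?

Delta, Gala, Harbor together cover every point (Delta ∪ Gala ∪ Harbor = {a, b, c, d, e, f, g, h, i}); total cost 12 + 2 + 3 = 17.
The greedy pick Gala, Harbor, Juno, Comet costs 22; no covering selection beats 17.

17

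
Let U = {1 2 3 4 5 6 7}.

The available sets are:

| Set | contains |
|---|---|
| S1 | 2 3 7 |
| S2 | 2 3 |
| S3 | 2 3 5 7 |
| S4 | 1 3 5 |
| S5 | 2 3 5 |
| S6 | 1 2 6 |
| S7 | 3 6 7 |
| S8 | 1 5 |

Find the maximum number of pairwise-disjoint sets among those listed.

S1, S8 are pairwise disjoint (S1={2,3,7}; S8={1,5}).
Every remaining set overlaps one of these, and no 3 of the listed sets are pairwise disjoint, so 2 is the maximum.

2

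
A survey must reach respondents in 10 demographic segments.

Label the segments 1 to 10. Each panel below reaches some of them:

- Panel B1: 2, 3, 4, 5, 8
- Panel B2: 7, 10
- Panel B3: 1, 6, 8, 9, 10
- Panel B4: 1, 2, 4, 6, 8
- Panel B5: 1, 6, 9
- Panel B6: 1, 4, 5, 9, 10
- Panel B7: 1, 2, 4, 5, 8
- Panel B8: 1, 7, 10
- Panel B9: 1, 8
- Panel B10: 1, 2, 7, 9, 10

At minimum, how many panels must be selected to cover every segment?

3

B1 and B3 and B10 together: B1 ∪ B3 ∪ B10 = {1, 2, 3, 4, 5, 6, 7, 8, 9, 10} — every segment is covered.
Only B1 contains 3, so B1 is forced; the remaining 5 segments need at least 2 more panels (each remaining panel adds at most 4) — so at least 3 panels are needed, and 3 is optimal.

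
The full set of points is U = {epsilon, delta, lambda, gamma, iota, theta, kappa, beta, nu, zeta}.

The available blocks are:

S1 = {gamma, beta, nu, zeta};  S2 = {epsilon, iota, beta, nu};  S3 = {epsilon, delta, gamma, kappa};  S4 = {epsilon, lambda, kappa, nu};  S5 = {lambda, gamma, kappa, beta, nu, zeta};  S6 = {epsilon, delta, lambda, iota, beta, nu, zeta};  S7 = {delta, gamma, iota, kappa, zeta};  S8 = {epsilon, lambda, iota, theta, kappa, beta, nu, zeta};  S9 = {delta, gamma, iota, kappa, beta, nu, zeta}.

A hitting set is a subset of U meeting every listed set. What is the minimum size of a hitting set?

Take H = {epsilon, gamma}. Each listed block contains at least one of these, so H is a hitting set of size 2.
No single point lies in every block, so at least 2 are needed and 2 is optimal.

2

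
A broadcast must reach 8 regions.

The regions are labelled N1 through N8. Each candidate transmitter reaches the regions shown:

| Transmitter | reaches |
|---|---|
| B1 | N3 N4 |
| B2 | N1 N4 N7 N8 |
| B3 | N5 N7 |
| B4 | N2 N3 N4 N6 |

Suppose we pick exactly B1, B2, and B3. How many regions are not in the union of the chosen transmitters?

Union of B1, B2, B3 = {N1, N3, N4, N5, N7, N8}.
Not covered: N2, N6 — 2 regions.

2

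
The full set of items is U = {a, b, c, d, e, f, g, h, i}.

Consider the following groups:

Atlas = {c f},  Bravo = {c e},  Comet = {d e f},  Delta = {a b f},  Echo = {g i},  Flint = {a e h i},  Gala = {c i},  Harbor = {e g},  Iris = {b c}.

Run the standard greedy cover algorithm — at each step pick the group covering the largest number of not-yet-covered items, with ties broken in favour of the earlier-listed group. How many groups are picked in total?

Greedy: pick Flint (covers 4 new) → pick Atlas (covers 2 new) → pick Comet (covers 1 new) → pick Delta (covers 1 new) → pick Echo (covers 1 new). Total picks: 5.
(The true minimum cover uses only 4 groups, so greedy is not optimal here.)

5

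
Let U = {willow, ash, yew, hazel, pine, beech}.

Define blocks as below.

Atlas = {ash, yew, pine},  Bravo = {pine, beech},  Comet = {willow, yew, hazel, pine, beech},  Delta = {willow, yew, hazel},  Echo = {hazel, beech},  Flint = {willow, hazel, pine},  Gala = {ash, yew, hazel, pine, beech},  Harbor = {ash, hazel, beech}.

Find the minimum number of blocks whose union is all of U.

Comet and Harbor cover everything between them: the union {willow, ash, yew, hazel, pine, beech} is all of U.
No single block has all 6 points (the largest, Comet, has 5), so 2 is optimal.

2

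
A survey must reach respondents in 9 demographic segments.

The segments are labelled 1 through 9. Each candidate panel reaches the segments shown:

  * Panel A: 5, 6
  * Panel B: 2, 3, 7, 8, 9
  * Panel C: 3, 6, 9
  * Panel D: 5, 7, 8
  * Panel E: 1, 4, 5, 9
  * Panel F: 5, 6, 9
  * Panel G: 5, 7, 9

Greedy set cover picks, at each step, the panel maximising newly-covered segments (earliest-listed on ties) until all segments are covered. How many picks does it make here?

Greedy: pick B (covers 5 new) → pick E (covers 3 new) → pick A (covers 1 new). Total picks: 3.

3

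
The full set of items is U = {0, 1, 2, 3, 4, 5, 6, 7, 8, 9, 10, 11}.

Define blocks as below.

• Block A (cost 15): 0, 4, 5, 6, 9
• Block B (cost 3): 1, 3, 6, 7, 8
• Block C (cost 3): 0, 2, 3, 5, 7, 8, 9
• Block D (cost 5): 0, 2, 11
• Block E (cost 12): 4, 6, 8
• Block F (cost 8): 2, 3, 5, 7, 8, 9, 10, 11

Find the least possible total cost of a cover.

A, B, F together cover every item (A ∪ B ∪ F = {0, 1, 2, 3, 4, 5, 6, 7, 8, 9, 10, 11}); total cost 15 + 3 + 8 = 26.
No covering selection has total cost below 26.

26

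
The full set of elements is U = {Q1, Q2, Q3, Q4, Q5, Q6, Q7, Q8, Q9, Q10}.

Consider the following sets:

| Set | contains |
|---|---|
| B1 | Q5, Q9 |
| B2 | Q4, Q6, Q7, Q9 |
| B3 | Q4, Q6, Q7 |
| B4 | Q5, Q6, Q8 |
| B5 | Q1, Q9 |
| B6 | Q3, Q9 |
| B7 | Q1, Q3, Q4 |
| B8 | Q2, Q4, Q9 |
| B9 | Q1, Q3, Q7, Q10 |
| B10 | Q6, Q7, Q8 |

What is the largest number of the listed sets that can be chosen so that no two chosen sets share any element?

B4, B8, B9 are pairwise disjoint (B4={Q5,Q6,Q8}; B8={Q2,Q4,Q9}; B9={Q1,Q3,Q7,Q10}).
Every remaining set overlaps one of these, and no 4 of the listed sets are pairwise disjoint, so 3 is the maximum.

3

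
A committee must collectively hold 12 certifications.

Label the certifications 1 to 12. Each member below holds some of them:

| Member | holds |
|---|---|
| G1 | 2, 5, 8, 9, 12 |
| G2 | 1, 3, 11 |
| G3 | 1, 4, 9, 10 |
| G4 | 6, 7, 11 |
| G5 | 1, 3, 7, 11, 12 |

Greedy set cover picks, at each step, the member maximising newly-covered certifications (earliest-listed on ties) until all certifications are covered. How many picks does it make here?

Greedy: pick G1 (covers 5 new) → pick G5 (covers 4 new) → pick G3 (covers 2 new) → pick G4 (covers 1 new). Total picks: 4.

4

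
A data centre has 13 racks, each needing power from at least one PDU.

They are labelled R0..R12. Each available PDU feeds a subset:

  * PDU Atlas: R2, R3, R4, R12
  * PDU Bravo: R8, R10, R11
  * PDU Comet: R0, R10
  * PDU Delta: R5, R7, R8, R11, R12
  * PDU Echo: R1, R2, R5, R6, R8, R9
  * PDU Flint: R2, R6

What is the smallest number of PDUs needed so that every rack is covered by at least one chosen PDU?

4

Atlas and Comet and Delta and Echo together: Atlas ∪ Comet ∪ Delta ∪ Echo = {R0, R1, R2, R3, R4, R5, R6, R7, R8, R9, R10, R11, R12} — every rack is covered.
Only Echo contains R1, so Echo is forced; the remaining 7 racks need at least 3 more PDUs (each remaining PDU adds at most 3) — so at least 4 PDUs are needed, and 4 is optimal.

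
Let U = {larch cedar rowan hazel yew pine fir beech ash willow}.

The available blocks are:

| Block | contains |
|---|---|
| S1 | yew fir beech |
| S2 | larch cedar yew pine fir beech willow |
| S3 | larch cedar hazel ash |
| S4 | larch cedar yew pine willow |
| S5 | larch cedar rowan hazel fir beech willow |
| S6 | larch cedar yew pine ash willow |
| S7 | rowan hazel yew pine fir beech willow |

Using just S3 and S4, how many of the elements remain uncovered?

3

Union of S3, S4 = {larch, cedar, hazel, yew, pine, ash, willow}.
Not covered: rowan, fir, beech — 3 elements.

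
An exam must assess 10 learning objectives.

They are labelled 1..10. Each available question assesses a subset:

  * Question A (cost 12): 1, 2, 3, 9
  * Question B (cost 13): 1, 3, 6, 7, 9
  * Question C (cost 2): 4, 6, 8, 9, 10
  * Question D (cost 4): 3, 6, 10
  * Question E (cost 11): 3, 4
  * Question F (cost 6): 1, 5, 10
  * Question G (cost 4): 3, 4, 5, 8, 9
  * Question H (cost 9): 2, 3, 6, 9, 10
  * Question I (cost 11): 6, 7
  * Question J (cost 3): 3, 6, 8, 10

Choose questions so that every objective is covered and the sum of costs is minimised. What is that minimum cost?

26

B, G, H together cover every objective (B ∪ G ∪ H = {1, 2, 3, 4, 5, 6, 7, 8, 9, 10}); total cost 13 + 4 + 9 = 26.
The greedy pick C, G, A, I costs 29; no covering selection beats 26.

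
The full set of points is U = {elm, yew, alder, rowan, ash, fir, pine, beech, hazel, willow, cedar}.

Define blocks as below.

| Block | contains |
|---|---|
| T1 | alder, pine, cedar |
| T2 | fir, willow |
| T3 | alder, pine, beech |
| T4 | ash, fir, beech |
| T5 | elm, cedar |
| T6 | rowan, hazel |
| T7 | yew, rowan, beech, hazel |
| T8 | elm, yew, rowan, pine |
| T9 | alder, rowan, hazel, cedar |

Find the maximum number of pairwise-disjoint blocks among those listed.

4

T2, T3, T5, T6 are pairwise disjoint (T2={fir,willow}; T3={alder,pine,beech}; T5={elm,cedar}; T6={rowan,hazel}).
Every remaining block overlaps one of these, and no 5 of the listed blocks are pairwise disjoint, so 4 is the maximum.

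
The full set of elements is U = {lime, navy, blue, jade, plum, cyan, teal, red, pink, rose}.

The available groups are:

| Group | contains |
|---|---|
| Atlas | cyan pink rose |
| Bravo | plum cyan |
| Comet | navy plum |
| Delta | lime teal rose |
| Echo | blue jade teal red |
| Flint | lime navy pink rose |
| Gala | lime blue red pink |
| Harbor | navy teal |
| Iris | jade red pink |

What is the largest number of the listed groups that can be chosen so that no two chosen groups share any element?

Bravo, Gala, Harbor are pairwise disjoint (Bravo={plum,cyan}; Gala={lime,blue,red,pink}; Harbor={navy,teal}).
Every remaining group overlaps one of these, and no 4 of the listed groups are pairwise disjoint, so 3 is the maximum.

3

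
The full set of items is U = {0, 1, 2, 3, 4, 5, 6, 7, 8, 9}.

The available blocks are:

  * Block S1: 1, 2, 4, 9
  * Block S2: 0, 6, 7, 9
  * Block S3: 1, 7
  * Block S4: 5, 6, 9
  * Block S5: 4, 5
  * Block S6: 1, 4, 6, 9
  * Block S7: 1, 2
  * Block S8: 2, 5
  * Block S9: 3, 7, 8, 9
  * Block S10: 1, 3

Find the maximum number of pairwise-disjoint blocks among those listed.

S2, S5, S10 are pairwise disjoint (S2={0,6,7,9}; S5={4,5}; S10={1,3}).
Every remaining block overlaps one of these, and no 4 of the listed blocks are pairwise disjoint, so 3 is the maximum.

3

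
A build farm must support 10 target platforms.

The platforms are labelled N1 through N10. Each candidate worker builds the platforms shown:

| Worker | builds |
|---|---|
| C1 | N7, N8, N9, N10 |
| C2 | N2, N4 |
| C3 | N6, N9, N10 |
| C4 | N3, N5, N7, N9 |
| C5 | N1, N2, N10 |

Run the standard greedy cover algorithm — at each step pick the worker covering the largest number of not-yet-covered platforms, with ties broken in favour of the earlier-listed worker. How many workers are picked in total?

5

Greedy: pick C1 (covers 4 new) → pick C2 (covers 2 new) → pick C4 (covers 2 new) → pick C3 (covers 1 new) → pick C5 (covers 1 new). Total picks: 5.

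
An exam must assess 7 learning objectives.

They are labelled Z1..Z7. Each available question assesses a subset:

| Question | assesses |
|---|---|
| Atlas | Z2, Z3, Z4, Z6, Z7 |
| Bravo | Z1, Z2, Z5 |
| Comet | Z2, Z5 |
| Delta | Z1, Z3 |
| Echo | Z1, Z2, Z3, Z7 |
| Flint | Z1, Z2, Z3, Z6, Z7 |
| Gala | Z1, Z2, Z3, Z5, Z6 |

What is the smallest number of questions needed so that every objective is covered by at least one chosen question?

2

Take {Atlas, Bravo}. Their union is {Z1, Z2, Z3, Z4, Z5, Z6, Z7}, which is all 7 objectives.
No single question has all 7 objectives (the largest, Atlas, has 5), so 2 is optimal.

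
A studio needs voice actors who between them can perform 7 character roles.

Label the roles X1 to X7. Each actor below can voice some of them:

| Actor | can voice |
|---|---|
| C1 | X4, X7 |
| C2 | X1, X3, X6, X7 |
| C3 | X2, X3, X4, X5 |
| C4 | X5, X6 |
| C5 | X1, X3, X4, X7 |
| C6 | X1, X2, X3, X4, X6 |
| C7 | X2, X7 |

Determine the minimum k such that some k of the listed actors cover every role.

C2 and C3 together: C2 ∪ C3 = {X1, X2, X3, X4, X5, X6, X7} — every role is covered.
No single actor has all 7 roles (the largest, C6, has 5), so 2 is optimal.

2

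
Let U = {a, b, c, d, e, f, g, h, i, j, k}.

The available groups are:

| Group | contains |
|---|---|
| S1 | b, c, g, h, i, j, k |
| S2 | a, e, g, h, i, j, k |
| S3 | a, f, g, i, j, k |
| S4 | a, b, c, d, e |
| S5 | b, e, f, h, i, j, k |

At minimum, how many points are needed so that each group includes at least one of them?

Take T = {c, j}. Each listed group contains at least one of these, so T is a hitting set of size 2.
No single point lies in every group, so at least 2 are needed and 2 is optimal.

2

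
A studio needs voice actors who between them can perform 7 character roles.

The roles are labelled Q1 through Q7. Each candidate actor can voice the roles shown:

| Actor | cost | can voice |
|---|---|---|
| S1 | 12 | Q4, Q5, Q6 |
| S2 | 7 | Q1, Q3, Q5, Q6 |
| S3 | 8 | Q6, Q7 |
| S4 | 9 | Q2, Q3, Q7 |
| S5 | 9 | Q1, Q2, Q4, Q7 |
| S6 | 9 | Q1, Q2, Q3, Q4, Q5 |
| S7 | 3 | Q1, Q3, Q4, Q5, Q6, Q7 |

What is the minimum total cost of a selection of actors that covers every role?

12

S5, S7 together cover every role (S5 ∪ S7 = {Q1, Q2, Q3, Q4, Q5, Q6, Q7}); total cost 9 + 3 = 12.
No covering selection has total cost below 12.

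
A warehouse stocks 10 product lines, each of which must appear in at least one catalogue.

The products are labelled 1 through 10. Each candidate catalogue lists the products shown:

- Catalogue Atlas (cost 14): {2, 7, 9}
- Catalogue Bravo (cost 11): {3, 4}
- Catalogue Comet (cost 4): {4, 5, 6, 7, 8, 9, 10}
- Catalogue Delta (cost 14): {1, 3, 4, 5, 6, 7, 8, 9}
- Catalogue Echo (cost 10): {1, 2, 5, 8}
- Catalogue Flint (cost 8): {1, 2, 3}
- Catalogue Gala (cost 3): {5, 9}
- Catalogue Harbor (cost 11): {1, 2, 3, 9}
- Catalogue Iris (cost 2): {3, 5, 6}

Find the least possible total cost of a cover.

Comet, Flint together cover every product (Comet ∪ Flint = {1, 2, 3, 4, 5, 6, 7, 8, 9, 10}); total cost 4 + 8 = 12.
The greedy pick Comet, Iris, Flint costs 14; no covering selection beats 12.

12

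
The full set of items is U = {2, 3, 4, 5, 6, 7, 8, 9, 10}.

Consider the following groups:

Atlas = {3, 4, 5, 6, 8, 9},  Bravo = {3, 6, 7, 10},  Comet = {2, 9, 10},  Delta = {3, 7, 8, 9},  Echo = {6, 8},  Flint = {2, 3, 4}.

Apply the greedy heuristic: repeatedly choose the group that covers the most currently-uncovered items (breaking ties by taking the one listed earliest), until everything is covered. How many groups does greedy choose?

3

Greedy: pick Atlas (covers 6 new) → pick Bravo (covers 2 new) → pick Comet (covers 1 new). Total picks: 3.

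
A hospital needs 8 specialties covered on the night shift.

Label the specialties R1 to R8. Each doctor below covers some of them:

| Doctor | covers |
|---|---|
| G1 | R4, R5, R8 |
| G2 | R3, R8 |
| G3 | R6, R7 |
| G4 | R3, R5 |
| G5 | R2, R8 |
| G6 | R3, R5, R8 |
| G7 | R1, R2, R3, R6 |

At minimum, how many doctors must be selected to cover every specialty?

3

G1 and G3 and G7 together: G1 ∪ G3 ∪ G7 = {R1, R2, R3, R4, R5, R6, R7, R8} — every specialty is covered.
Only G7 contains R1, so G7 is forced; the remaining 4 specialties need at least 2 more doctors (each remaining doctor adds at most 3) — so at least 3 doctors are needed, and 3 is optimal.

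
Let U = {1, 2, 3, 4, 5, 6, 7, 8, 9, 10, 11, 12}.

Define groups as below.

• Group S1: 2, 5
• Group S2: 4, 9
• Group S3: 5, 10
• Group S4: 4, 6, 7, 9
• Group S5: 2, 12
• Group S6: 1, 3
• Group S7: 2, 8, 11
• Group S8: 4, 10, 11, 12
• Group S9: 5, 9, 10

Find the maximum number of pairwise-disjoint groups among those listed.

4

S3, S4, S5, S6 are pairwise disjoint (S3={5,10}; S4={4,6,7,9}; S5={2,12}; S6={1,3}).
Every remaining group overlaps one of these, and no 5 of the listed groups are pairwise disjoint, so 4 is the maximum.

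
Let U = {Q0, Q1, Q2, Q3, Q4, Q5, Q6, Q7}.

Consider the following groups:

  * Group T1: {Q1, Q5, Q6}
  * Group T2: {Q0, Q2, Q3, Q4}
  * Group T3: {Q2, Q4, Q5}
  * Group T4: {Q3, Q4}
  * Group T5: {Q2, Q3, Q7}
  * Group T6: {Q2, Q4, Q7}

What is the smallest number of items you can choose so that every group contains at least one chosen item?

Take H = {Q1, Q2, Q3}. Each listed group contains at least one of these, so H is a hitting set of size 3.
No choice of 2 items meets every group, so 3 is the minimum.

3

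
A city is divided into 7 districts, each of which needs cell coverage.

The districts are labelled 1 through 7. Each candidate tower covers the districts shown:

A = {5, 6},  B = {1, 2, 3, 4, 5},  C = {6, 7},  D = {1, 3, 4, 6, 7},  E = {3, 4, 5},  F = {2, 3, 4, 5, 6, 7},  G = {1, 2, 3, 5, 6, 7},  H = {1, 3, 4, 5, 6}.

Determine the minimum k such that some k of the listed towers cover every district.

2

F and H together: F ∪ H = {1, 2, 3, 4, 5, 6, 7} — every district is covered.
No single tower has all 7 districts (the largest, F, has 6), so 2 is optimal.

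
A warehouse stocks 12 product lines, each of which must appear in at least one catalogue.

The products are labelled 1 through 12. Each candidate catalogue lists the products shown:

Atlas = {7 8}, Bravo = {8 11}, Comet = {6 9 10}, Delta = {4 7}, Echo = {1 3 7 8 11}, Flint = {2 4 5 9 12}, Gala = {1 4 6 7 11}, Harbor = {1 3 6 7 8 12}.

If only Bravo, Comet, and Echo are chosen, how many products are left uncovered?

Union of Bravo, Comet, Echo = {1, 3, 6, 7, 8, 9, 10, 11}.
Not covered: 2, 4, 5, 12 — 4 products.

4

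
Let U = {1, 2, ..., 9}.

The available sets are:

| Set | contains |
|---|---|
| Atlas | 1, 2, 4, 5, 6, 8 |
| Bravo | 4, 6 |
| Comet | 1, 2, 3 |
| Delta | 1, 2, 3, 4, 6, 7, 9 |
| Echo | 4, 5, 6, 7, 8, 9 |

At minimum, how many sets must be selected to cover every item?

Delta and Echo cover everything between them: the union {1, 2, 3, 4, 5, 6, 7, 8, 9} is all of U.
No single set has all 9 items (the largest, Delta, has 7), so 2 is optimal.

2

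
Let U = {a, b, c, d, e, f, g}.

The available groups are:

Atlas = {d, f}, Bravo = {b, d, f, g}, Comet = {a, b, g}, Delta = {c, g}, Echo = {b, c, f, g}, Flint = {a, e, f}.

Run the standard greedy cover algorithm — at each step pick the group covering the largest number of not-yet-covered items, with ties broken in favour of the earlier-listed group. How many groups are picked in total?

3

Greedy: pick Bravo (covers 4 new) → pick Flint (covers 2 new) → pick Delta (covers 1 new). Total picks: 3.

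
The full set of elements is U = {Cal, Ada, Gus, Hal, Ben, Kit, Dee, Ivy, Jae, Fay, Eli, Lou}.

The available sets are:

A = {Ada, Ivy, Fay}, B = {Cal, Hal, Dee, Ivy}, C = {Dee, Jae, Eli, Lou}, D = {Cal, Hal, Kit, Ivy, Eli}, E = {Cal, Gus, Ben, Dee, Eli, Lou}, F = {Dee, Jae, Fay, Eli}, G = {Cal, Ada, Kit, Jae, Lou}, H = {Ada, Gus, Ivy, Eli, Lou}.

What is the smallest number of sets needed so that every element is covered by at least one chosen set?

4

Take {D, E, F, G}. Their union is {Cal, Ada, Gus, Hal, Ben, Kit, Dee, Ivy, Jae, Fay, Eli, Lou}, which is all 12 elements.
No 3 of the 8 sets cover everything (all 56 combinations miss at least one element), so 4 is optimal.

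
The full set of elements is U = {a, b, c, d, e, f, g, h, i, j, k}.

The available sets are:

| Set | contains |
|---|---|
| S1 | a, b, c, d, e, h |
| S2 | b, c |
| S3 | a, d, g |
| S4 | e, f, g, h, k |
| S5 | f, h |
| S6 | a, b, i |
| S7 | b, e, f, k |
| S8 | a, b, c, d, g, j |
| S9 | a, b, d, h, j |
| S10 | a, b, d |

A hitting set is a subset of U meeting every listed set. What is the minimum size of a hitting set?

3

T = {b, d, h} meets every set (each contains at least one member of T), and |T| = 3.
The sets S2, S3, S5 are pairwise disjoint, so any hitting set needs a separate element for each — at least 3. Hence 3 is optimal.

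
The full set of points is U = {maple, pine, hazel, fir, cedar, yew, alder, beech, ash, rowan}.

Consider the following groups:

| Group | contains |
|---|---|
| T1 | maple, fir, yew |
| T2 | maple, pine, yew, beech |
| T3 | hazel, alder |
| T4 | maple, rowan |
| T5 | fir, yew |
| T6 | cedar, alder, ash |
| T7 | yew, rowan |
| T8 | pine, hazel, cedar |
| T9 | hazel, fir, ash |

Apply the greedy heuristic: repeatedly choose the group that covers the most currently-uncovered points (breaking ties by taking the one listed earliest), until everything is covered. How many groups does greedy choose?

4

Greedy: pick T2 (covers 4 new) → pick T6 (covers 3 new) → pick T9 (covers 2 new) → pick T4 (covers 1 new). Total picks: 4.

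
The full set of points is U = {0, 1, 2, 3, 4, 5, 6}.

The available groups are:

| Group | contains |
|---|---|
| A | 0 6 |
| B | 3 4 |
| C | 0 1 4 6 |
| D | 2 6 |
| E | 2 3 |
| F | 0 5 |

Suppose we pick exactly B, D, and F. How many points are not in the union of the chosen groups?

1

Union of B, D, F = {0, 2, 3, 4, 5, 6}.
Not covered: 1 — 1 point.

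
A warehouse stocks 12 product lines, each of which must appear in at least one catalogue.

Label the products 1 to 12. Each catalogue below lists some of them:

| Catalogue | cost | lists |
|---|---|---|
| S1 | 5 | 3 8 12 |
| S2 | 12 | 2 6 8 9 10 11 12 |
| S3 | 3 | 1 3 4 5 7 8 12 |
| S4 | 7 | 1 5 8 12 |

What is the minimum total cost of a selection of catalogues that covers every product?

S2, S3 together cover every product (S2 ∪ S3 = {1, 2, 3, 4, 5, 6, 7, 8, 9, 10, 11, 12}); total cost 12 + 3 = 15.
No covering selection has total cost below 15.

15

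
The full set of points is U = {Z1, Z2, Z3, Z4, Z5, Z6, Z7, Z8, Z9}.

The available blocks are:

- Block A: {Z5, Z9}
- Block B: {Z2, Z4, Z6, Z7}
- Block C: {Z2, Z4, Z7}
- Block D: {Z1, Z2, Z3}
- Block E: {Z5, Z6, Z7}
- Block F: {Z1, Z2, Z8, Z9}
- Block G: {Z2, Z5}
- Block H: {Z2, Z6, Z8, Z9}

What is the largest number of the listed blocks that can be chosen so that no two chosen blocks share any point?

D, E are pairwise disjoint (D={Z1,Z2,Z3}; E={Z5,Z6,Z7}).
Every remaining block overlaps one of these, and no 3 of the listed blocks are pairwise disjoint, so 2 is the maximum.

2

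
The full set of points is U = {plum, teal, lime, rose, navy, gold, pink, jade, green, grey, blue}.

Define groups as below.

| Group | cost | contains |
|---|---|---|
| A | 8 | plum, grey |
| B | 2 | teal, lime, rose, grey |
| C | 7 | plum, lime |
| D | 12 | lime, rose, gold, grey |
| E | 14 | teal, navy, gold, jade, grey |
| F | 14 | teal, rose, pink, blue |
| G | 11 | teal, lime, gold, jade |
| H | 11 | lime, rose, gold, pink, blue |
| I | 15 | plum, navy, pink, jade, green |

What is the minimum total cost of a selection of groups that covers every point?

28

B, H, I together cover every point (B ∪ H ∪ I = {plum, teal, lime, rose, navy, gold, pink, jade, green, grey, blue}); total cost 2 + 11 + 15 = 28.
No covering selection has total cost below 28.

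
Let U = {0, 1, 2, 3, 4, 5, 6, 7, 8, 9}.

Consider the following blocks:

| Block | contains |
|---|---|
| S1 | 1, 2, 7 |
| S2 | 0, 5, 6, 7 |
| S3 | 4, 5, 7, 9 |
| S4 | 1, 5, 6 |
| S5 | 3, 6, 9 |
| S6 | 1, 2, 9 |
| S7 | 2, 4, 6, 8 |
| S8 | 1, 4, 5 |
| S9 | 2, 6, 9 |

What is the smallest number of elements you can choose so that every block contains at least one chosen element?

The 3 elements {1, 6, 7} hit every block.
No choice of 2 elements meets every block, so 3 is the minimum.

3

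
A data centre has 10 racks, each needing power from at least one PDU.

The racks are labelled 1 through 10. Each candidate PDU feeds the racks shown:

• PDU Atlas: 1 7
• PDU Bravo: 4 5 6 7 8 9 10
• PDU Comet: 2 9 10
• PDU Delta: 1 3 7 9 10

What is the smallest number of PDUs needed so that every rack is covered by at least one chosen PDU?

Take {Bravo, Comet, Delta}. Their union is {1, 2, 3, 4, 5, 6, 7, 8, 9, 10}, which is all 10 racks.
Only Comet contains 2, so Comet is forced; the remaining 7 racks need at least 2 more PDUs (each remaining PDU adds at most 5) — so at least 3 PDUs are needed, and 3 is optimal.

3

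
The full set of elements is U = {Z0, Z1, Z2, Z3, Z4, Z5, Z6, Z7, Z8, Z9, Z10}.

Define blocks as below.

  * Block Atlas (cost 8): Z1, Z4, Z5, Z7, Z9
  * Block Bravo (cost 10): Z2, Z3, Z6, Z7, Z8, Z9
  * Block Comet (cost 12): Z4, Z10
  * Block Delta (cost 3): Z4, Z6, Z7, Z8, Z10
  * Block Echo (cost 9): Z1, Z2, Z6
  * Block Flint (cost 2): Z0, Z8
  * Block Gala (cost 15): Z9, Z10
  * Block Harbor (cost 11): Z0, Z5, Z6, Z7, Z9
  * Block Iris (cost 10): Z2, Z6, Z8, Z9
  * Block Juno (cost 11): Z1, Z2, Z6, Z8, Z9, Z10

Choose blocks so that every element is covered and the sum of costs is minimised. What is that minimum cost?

Atlas, Bravo, Delta, Flint together cover every element (Atlas ∪ Bravo ∪ Delta ∪ Flint = {Z0, Z1, Z2, Z3, Z4, Z5, Z6, Z7, Z8, Z9, Z10}); total cost 8 + 10 + 3 + 2 = 23.
No covering selection has total cost below 23.

23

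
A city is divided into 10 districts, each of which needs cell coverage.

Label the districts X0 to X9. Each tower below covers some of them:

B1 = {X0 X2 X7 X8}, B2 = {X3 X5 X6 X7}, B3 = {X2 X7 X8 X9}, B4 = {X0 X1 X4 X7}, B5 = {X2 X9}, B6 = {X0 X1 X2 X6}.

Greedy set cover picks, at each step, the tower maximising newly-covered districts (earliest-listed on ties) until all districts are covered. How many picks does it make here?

4

Greedy: pick B1 (covers 4 new) → pick B2 (covers 3 new) → pick B4 (covers 2 new) → pick B3 (covers 1 new). Total picks: 4.
(The true minimum cover uses only 3 towers, so greedy is not optimal here.)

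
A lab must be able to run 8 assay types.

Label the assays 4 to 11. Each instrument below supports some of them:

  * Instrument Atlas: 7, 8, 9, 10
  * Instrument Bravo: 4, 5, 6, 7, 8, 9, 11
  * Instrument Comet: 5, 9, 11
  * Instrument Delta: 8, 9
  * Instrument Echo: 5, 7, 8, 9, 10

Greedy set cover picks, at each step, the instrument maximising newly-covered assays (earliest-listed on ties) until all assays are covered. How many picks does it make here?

Greedy: pick Bravo (covers 7 new) → pick Atlas (covers 1 new). Total picks: 2.

2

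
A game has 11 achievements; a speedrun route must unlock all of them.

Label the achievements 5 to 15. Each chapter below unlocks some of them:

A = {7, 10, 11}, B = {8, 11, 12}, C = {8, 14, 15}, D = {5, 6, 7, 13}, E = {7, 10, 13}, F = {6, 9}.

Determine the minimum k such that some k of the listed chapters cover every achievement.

Take {B, C, D, E, F}. Their union is {5, 6, 7, 8, 9, 10, 11, 12, 13, 14, 15}, which is all 11 achievements.
No 4 of the 6 chapters cover everything (all 15 combinations miss at least one achievement), so 5 is optimal.

5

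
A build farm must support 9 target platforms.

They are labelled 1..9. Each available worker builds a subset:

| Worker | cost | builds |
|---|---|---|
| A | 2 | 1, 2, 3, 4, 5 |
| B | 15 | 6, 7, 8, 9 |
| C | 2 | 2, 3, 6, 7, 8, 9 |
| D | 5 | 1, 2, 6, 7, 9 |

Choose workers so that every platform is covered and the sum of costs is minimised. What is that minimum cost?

A, C together cover every platform (A ∪ C = {1, 2, 3, 4, 5, 6, 7, 8, 9}); total cost 2 + 2 = 4.
No covering selection has total cost below 4.

4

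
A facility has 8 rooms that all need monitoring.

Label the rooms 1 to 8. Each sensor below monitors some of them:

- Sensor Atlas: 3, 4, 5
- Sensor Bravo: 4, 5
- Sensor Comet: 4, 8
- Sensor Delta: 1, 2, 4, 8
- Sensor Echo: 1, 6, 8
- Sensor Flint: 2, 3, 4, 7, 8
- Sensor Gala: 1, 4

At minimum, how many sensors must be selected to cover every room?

3

Take {Bravo, Echo, Flint}. Their union is {1, 2, 3, 4, 5, 6, 7, 8}, which is all 8 rooms.
Only Echo contains 6, so Echo is forced; the remaining 5 rooms need at least 2 more sensors (each remaining sensor adds at most 4) — so at least 3 sensors are needed, and 3 is optimal.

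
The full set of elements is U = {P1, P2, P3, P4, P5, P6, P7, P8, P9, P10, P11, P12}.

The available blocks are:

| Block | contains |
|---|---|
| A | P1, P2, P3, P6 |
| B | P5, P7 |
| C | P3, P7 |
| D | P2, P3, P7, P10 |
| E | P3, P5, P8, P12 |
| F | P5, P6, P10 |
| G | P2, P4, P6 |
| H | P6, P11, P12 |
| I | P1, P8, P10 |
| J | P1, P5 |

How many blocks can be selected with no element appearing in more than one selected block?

3

C, H, I are pairwise disjoint (C={P3,P7}; H={P6,P11,P12}; I={P1,P8,P10}).
Every remaining block overlaps one of these, and no 4 of the listed blocks are pairwise disjoint, so 3 is the maximum.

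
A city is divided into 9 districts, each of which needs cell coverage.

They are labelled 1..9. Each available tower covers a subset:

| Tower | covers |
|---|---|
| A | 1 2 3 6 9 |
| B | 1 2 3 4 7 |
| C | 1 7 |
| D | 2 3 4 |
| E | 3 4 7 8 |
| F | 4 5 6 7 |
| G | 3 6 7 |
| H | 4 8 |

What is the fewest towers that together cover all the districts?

A and E and F together: A ∪ E ∪ F = {1, 2, 3, 4, 5, 6, 7, 8, 9} — every district is covered.
Only F contains 5, so F is forced; the remaining 5 districts need at least 2 more towers (each remaining tower adds at most 4) — so at least 3 towers are needed, and 3 is optimal.

3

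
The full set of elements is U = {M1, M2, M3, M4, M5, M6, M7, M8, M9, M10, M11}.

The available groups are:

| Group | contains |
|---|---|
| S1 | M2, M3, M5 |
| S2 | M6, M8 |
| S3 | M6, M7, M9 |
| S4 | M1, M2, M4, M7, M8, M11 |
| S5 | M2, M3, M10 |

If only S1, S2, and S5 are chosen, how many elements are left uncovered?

Union of S1, S2, S5 = {M2, M3, M5, M6, M8, M10}.
Not covered: M1, M4, M7, M9, M11 — 5 elements.

5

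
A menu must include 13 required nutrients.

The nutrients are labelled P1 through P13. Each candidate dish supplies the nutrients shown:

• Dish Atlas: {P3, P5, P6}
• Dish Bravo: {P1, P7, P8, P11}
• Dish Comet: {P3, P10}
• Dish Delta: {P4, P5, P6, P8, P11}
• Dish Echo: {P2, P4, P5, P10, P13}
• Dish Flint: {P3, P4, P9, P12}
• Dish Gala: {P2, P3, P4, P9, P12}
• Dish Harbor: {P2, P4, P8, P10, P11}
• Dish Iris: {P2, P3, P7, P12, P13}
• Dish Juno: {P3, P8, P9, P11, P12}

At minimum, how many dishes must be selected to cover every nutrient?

4

Take {Atlas, Bravo, Echo, Flint}. Their union is {P1, P2, P3, P4, P5, P6, P7, P8, P9, P10, P11, P12, P13}, which is all 13 nutrients.
No 3 of the 10 dishes cover everything (all 120 combinations miss at least one nutrient), so 4 is optimal.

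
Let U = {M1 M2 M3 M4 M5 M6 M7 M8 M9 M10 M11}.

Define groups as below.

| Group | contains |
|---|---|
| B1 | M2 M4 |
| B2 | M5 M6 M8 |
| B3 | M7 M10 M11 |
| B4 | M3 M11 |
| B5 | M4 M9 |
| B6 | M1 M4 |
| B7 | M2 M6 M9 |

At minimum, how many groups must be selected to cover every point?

5

Take {B2, B3, B4, B6, B7}. Their union is {M1, M2, M3, M4, M5, M6, M7, M8, M9, M10, M11}, which is all 11 points.
No 4 of the 7 groups cover everything (all 35 combinations miss at least one point), so 5 is optimal.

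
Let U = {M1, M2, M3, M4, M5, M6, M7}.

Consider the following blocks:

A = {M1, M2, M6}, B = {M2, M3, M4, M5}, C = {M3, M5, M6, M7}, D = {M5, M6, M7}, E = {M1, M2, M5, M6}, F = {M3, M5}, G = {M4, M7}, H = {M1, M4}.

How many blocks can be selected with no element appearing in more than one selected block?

3

A, F, G are pairwise disjoint (A={M1,M2,M6}; F={M3,M5}; G={M4,M7}).
Every remaining block overlaps one of these, and no 4 of the listed blocks are pairwise disjoint, so 3 is the maximum.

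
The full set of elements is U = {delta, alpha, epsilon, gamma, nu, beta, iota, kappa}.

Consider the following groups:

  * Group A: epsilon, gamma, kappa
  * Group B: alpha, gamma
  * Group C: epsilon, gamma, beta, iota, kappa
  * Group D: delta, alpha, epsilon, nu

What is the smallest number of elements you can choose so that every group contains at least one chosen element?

H = {alpha, gamma} meets every group (each contains at least one member of H), and |H| = 2.
No single element lies in every group, so at least 2 are needed and 2 is optimal.

2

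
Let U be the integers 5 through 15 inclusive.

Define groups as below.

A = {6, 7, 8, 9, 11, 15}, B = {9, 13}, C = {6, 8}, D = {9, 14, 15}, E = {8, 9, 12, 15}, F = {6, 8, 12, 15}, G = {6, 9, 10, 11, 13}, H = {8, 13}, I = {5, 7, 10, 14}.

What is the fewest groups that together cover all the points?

3

E and G and I together: E ∪ G ∪ I = {5, 6, 7, 8, 9, 10, 11, 12, 13, 14, 15} — every point is covered.
Only I contains 5, so I is forced; the remaining 7 points need at least 2 more groups (each remaining group adds at most 5) — so at least 3 groups are needed, and 3 is optimal.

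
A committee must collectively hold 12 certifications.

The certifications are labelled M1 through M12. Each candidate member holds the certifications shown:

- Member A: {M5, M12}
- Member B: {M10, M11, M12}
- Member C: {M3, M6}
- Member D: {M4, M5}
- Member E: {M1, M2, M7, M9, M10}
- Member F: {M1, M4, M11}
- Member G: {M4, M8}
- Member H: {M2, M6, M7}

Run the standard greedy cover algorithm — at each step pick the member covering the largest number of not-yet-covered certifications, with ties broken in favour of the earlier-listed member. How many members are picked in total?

Greedy: pick E (covers 5 new) → pick A (covers 2 new) → pick C (covers 2 new) → pick F (covers 2 new) → pick G (covers 1 new). Total picks: 5.

5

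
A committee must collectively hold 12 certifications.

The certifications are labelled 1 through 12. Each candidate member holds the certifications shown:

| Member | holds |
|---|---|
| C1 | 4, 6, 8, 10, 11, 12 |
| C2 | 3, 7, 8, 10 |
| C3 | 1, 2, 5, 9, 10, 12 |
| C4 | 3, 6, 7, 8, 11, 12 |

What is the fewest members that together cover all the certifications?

Take {C1, C2, C3}. Their union is {1, 2, 3, 4, 5, 6, 7, 8, 9, 10, 11, 12}, which is all 12 certifications.
Only C3 contains 1, so C3 is forced; the remaining 6 certifications need at least 2 more members (each remaining member adds at most 5) — so at least 3 members are needed, and 3 is optimal.

3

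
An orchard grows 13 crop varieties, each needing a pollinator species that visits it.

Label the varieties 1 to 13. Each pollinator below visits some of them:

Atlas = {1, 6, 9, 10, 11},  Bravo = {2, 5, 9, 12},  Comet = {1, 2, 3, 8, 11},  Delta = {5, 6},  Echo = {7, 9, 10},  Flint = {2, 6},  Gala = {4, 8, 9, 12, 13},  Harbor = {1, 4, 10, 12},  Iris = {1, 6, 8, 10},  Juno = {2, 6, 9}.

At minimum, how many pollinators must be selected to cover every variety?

Take {Comet, Delta, Echo, Gala}. Their union is {1, 2, 3, 4, 5, 6, 7, 8, 9, 10, 11, 12, 13}, which is all 13 varieties.
No 3 of the 10 pollinators cover everything (all 120 combinations miss at least one variety), so 4 is optimal.

4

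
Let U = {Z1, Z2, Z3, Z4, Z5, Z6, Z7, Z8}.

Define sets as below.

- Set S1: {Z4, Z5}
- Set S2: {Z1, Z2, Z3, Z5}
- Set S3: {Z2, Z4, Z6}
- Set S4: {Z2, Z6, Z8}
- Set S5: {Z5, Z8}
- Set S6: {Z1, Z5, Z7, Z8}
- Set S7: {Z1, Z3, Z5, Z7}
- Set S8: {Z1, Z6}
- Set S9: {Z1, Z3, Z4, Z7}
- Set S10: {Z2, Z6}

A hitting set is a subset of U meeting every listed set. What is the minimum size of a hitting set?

The 3 elements {Z1, Z2, Z5} hit every set.
The sets S5, S9, S10 are pairwise disjoint, so any hitting set needs a separate element for each — at least 3. Hence 3 is optimal.

3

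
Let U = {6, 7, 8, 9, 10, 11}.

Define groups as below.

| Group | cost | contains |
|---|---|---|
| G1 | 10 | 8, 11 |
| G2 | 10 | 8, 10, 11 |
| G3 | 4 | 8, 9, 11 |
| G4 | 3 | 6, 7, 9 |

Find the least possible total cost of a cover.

G2, G4 together cover every point (G2 ∪ G4 = {6, 7, 8, 9, 10, 11}); total cost 10 + 3 = 13.
The greedy pick G4, G3, G2 costs 17; no covering selection beats 13.

13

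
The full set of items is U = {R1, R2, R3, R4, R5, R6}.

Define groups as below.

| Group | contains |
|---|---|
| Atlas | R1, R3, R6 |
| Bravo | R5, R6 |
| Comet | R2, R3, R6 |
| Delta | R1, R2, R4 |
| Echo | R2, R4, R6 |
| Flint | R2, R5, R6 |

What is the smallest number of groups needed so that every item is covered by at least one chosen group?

3

Atlas and Echo and Flint together: Atlas ∪ Echo ∪ Flint = {R1, R2, R3, R4, R5, R6} — every item is covered.
No 2 of the 6 groups cover everything (all 15 combinations miss at least one item), so 3 is optimal.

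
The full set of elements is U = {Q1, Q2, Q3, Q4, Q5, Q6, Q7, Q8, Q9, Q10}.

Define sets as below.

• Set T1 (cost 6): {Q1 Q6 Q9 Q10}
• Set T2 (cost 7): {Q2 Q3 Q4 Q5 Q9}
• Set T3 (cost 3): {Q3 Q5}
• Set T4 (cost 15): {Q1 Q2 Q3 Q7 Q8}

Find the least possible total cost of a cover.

T1, T2, T4 together cover every element (T1 ∪ T2 ∪ T4 = {Q1, Q2, Q3, Q4, Q5, Q6, Q7, Q8, Q9, Q10}); total cost 6 + 7 + 15 = 28.
No covering selection has total cost below 28.

28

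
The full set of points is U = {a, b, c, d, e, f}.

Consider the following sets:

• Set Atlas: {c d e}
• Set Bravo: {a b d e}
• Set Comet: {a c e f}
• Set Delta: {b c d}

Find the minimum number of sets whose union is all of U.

2

Take {Bravo, Comet}. Their union is {a, b, c, d, e, f}, which is all 6 points.
No single set has all 6 points (the largest, Bravo, has 4), so 2 is optimal.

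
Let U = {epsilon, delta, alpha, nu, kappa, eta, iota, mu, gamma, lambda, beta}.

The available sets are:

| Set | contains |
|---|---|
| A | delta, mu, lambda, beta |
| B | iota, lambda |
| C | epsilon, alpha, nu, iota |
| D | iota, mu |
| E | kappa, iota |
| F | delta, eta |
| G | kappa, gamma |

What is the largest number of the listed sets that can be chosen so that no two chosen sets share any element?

3

A, C, G are pairwise disjoint (A={delta,mu,lambda,beta}; C={epsilon,alpha,nu,iota}; G={kappa,gamma}).
Every remaining set overlaps one of these, and no 4 of the listed sets are pairwise disjoint, so 3 is the maximum.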